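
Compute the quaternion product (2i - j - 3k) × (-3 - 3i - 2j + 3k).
13 - 15i + 6j + 2k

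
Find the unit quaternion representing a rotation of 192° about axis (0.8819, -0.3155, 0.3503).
-0.1045 + 0.8771i - 0.3138j + 0.3484k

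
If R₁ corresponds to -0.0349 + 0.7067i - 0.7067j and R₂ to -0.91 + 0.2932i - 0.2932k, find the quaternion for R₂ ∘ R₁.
-0.1754 - 0.8605i + 0.4359j - 0.197k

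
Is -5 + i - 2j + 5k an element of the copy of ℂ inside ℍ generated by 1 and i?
No. The quaternion -5 + i - 2j + 5k has j-coefficient y = -2 and k-coefficient z = 5, not both zero, so it does not lie in the complex subalgebra spanned by 1 and i.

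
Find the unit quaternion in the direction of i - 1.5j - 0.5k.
0.5345i - 0.8018j - 0.2673k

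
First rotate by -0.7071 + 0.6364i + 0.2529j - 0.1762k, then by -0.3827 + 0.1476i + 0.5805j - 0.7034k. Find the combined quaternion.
-0.0941 - 0.2723i - 0.9289j + 0.2327k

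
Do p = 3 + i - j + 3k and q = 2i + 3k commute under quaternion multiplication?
No: pq = -11 + 3i + 3j + 11k ≠ -11 + 9i - 3j + 7k = qp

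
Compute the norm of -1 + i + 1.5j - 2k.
2.872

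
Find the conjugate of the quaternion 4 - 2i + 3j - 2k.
4 + 2i - 3j + 2k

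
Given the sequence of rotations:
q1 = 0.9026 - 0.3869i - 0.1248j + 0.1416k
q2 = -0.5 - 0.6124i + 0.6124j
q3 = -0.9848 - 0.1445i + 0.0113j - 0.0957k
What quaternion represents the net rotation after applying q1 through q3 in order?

q2 · q1 = -0.6118 - 0.2726i + 0.7019j + 0.2426k
q3 · q2 · q1 = 0.5784 + 0.4268i - 0.637j - 0.2787k
0.5784 + 0.4268i - 0.637j - 0.2787k


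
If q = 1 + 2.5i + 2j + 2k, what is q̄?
1 - 2.5i - 2j - 2k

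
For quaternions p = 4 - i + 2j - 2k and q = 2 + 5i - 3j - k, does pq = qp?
No: pq = 17 + 10i - 19j - 15k ≠ 17 + 26i + 3j - k = qp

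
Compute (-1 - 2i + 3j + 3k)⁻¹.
-0.0435 + 0.087i - 0.1304j - 0.1304k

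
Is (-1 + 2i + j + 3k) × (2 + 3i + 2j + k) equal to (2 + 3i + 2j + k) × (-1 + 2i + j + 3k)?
No: pq = -13 - 4i + 7j + 6k ≠ -13 + 6i - 7j + 4k = qp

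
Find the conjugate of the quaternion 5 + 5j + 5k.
5 - 5j - 5k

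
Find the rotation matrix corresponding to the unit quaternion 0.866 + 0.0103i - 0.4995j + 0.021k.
[[0.5001, -0.0467, -0.8647], [0.0261, 0.9989, -0.0388], [0.8656, -0.0031, 0.5008]]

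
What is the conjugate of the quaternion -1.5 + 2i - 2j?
-1.5 - 2i + 2j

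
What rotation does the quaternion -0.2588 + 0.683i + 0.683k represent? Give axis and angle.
axis = (√2/2, 0, √2/2), θ = 7π/6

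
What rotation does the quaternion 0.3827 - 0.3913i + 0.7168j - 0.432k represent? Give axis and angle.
axis = (-0.4235, 0.7759, -0.4676), θ = 3π/4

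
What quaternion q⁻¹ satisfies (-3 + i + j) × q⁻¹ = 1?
-0.2727 - 0.0909i - 0.0909j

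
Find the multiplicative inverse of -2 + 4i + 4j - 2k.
-0.05 - 0.1i - 0.1j + 0.05k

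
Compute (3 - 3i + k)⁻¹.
0.1579 + 0.1579i - 0.0526k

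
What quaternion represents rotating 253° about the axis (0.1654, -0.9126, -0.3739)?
-0.5948 + 0.133i - 0.7336j - 0.3006k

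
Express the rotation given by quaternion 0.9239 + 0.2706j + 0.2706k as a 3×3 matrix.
[[0.7071, -0.5, 0.5], [0.5, 0.8536, 0.1464], [-0.5, 0.1464, 0.8536]]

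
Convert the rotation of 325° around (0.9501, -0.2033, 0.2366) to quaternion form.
-0.9537 + 0.2857i - 0.0611j + 0.0711k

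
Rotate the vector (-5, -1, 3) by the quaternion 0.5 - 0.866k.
(1.634, 4.83, 3)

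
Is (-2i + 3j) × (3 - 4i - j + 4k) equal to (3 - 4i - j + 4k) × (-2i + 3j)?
No: pq = -5 + 6i + 17j + 14k ≠ -5 - 18i + j - 14k = qp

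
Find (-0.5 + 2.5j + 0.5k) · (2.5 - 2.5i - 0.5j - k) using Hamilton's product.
0.5 - i + 5.25j + 8k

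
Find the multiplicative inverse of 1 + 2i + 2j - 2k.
0.0769 - 0.1538i - 0.1538j + 0.1538k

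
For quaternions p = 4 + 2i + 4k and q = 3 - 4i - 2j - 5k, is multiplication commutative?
No: pq = 40 - 2i - 14j - 12k ≠ 40 - 18i - 2j - 4k = qp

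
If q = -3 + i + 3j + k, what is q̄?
-3 - i - 3j - k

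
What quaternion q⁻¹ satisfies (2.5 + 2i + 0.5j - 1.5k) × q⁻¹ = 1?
0.1961 - 0.1569i - 0.0392j + 0.1176k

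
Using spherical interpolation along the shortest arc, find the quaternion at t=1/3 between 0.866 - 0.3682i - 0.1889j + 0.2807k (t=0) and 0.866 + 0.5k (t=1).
0.888 - 0.2507i - 0.1286j + 0.3634k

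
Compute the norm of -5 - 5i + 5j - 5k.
10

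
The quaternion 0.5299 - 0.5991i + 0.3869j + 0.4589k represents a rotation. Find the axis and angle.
axis = (-0.7064, 0.4562, 0.5411), θ = 116°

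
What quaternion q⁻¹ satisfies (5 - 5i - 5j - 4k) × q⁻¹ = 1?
0.0549 + 0.0549i + 0.0549j + 0.044k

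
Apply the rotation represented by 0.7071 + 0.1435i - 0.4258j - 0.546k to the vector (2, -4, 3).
(-4.794, -2.453, 0.008)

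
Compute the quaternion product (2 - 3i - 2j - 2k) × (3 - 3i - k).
-5 - 13i - 3j - 14k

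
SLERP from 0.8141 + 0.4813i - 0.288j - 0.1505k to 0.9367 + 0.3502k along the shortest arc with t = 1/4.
0.8975 + 0.378i - 0.2262j - 0.0217k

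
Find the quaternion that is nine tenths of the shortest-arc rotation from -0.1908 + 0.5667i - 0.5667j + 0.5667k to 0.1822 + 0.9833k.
0.1471 + 0.0677i - 0.0677j + 0.9845k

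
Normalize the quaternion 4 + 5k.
0.6247 + 0.7809k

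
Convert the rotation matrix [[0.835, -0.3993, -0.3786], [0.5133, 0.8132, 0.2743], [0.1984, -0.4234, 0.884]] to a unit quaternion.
0.9397 - 0.1856i - 0.1535j + 0.2428k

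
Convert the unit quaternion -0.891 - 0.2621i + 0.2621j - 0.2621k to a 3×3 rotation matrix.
[[0.7252, -0.6045, -0.3297], [0.3297, 0.7252, -0.6045], [0.6045, 0.3297, 0.7252]]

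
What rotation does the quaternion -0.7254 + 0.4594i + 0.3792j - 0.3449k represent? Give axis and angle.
axis = (0.6674, 0.5509, -0.5011), θ = 273°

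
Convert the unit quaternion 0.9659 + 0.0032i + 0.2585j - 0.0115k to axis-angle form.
axis = (0.0124, 0.9989, -0.0444), θ = π/6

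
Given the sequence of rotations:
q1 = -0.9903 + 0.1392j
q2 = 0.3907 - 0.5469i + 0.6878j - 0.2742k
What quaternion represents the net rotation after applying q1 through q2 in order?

q2 · q1 = -0.4827 + 0.5798i - 0.6267j + 0.1954k
-0.4827 + 0.5798i - 0.6267j + 0.1954k


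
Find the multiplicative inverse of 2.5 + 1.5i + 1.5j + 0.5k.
0.2273 - 0.1364i - 0.1364j - 0.0455k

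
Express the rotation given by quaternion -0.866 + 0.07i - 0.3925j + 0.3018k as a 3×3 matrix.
[[0.5097, 0.4678, 0.7221], [-0.5777, 0.808, -0.1157], [-0.6376, -0.3582, 0.6821]]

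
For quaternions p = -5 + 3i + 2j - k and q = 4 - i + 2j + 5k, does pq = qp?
No: pq = -16 + 29i - 16j - 21k ≠ -16 + 5i + 12j - 37k = qp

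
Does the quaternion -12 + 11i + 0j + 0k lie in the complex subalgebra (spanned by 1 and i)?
Yes. The quaternion -12 + 11i has j- and k-coefficients y = z = 0, so it lies in the complex subalgebra spanned by 1 and i.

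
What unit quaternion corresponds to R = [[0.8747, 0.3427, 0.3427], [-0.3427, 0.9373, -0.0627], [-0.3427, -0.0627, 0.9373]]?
0.9682 + 0.177j - 0.177k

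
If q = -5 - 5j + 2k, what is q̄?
-5 + 5j - 2k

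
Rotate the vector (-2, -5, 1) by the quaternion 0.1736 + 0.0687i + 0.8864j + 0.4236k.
(2.353, -2.969, -3.956)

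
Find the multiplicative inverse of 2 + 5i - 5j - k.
0.0364 - 0.0909i + 0.0909j + 0.0182k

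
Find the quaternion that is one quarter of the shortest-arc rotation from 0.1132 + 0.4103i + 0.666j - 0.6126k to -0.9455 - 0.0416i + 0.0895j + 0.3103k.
0.4128 + 0.3674i + 0.544j - 0.6313k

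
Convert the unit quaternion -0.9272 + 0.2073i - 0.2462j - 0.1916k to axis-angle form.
axis = (0.5534, -0.6573, -0.5115), θ = 316°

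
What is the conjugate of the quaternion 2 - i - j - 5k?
2 + i + j + 5k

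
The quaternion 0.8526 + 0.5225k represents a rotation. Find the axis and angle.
axis = (0, 0, 1), θ = 63°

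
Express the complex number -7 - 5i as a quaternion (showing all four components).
-7 - 5i + 0j + 0k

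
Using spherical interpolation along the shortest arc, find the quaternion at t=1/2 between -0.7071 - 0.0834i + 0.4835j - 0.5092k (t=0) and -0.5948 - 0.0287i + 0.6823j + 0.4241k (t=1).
-0.7426 - 0.0639i + 0.6649j - 0.0485k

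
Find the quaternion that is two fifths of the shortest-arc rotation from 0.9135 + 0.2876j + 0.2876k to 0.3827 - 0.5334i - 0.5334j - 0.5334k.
0.9455 - 0.3064i - 0.0779j - 0.0779k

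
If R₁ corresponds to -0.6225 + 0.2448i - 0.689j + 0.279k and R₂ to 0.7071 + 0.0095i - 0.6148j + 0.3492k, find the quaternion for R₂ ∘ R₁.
-0.9635 + 0.2363i - 0.0216j + 0.1239k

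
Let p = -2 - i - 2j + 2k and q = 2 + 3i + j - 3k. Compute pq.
7 - 4i - 3j + 15k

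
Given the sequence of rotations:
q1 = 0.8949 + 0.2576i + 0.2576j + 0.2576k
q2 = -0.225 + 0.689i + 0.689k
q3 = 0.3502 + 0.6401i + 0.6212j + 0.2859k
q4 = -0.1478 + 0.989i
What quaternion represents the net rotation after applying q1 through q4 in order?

q2 · q1 = -0.5563 + 0.3811i - 0.058j + 0.7361k
q3 · q2 · q1 = -0.6132 + 0.2512i - 0.7281j - 0.1751k
q4 · q3 · q2 · q1 = -0.1578 - 0.6436i + 0.2808j - 0.6942k
-0.1578 - 0.6436i + 0.2808j - 0.6942k


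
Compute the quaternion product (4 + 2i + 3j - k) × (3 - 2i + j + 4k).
17 + 11i + 7j + 21k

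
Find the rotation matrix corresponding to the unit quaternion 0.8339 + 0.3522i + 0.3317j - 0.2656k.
[[0.6389, 0.6766, 0.3661], [-0.2093, 0.6108, -0.7636], [-0.7403, 0.4112, 0.5319]]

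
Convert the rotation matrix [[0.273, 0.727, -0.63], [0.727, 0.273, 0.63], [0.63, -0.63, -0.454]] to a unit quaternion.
0.5225 - 0.6029i - 0.6029j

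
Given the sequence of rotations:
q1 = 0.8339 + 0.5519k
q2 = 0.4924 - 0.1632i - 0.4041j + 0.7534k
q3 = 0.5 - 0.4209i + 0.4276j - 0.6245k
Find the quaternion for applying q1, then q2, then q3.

q2 · q1 = -0.0052 - 0.3591i - 0.2469j + 0.9k
q3 · q2 · q1 = 0.5139 + 0.0533i + 0.4774j + 0.7107k
0.5139 + 0.0533i + 0.4774j + 0.7107k


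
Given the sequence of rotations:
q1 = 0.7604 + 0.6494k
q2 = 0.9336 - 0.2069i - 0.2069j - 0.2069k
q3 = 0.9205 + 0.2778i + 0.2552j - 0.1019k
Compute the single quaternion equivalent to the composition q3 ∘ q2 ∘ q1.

q2 · q1 = 0.8443 - 0.2917i - 0.023j + 0.449k
q3 · q2 · q1 = 0.9098 + 0.0783i + 0.0993j + 0.3953k
0.9098 + 0.0783i + 0.0993j + 0.3953k


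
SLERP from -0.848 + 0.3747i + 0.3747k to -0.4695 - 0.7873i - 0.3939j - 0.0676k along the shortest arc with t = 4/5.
-0.6882 - 0.6238i - 0.3674j + 0.0475k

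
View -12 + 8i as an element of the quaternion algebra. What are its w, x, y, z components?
-12 + 8i + 0j + 0k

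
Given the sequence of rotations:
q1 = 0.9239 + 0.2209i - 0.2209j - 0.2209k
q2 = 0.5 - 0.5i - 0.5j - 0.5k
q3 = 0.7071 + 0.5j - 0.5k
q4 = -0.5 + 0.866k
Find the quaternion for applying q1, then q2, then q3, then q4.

q2 · q1 = 0.3515 - 0.3515i - 0.7933j - 0.3515k
q3 · q2 · q1 = 0.4694 - 0.8209i - 0.2094j - 0.2485k
q4 · q3 · q2 · q1 = -0.0195 + 0.5918i - 0.6062j + 0.5308k
-0.0195 + 0.5918i - 0.6062j + 0.5308k


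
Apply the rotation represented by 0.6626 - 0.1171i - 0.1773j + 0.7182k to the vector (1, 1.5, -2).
(-0.654, 1.104, -2.367)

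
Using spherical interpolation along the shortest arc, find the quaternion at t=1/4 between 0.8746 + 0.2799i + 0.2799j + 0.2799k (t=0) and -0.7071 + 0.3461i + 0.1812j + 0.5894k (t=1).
0.9746 + 0.1257i + 0.1793j + 0.0465k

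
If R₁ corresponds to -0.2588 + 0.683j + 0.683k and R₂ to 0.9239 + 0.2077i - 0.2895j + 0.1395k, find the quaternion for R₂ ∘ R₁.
-0.1367 - 0.3468i + 0.5641j + 0.7368k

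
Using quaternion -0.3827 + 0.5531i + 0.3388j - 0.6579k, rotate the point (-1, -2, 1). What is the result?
(-0.634, 0.054, 2.365)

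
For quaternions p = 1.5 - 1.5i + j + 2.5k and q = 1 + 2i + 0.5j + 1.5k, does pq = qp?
No: pq = 0.25 + 1.75i + 9j + 2k ≠ 0.25 + 1.25i - 5.5j + 7.5k = qp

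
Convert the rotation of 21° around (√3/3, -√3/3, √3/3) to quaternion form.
0.9833 + 0.1052i - 0.1052j + 0.1052k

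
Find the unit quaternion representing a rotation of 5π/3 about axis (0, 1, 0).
-0.866 + 0.5j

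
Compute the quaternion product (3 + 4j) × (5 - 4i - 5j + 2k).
35 - 4i + 5j + 22k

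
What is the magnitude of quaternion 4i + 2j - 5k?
√45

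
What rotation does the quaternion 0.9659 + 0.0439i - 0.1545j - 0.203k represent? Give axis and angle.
axis = (0.1696, -0.5969, -0.7842), θ = π/6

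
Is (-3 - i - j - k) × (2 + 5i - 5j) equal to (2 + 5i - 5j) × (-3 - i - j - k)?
No: pq = -6 - 22i + 8j + 8k ≠ -6 - 12i + 18j - 12k = qp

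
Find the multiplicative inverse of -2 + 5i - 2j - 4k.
-0.0408 - 0.102i + 0.0408j + 0.0816k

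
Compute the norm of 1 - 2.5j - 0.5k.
2.739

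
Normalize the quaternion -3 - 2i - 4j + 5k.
-0.4082 - 0.2722i - 0.5443j + 0.6804k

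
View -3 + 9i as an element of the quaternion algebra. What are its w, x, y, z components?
-3 + 9i + 0j + 0k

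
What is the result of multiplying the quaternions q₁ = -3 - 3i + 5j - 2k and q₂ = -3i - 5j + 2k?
20 + 9i + 27j + 24k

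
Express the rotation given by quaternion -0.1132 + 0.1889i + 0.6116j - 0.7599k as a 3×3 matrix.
[[-0.903, 0.059, -0.4256], [0.4031, -0.2263, -0.8867], [-0.1486, -0.9723, 0.1805]]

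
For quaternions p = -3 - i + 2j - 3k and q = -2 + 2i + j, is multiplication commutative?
No: pq = 6 - i - 13j + k ≠ 6 - 7i - j + 11k = qp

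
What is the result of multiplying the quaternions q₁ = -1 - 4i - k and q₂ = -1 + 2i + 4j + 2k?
11 + 6i + 2j - 17k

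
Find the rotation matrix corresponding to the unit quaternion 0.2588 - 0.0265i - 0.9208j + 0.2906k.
[[-0.8646, -0.1016, -0.492], [0.1992, 0.8297, -0.5215], [0.4612, -0.5489, -0.6971]]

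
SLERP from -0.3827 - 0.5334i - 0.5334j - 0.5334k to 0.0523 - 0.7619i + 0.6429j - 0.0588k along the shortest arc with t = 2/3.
-0.1395 - 0.8976i + 0.2857j - 0.3053k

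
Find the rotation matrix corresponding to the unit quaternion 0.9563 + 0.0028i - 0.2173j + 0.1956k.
[[0.829, -0.3753, -0.4145], [0.3729, 0.9235, -0.0904], [0.4167, -0.0797, 0.9055]]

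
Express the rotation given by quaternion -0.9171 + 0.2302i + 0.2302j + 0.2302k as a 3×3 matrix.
[[0.788, 0.5282, -0.3162], [-0.3162, 0.788, 0.5282], [0.5282, -0.3162, 0.788]]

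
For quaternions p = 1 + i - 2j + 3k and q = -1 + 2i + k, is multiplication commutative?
No: pq = -6 - i + 7j + 2k ≠ -6 + 3i - 3j - 6k = qp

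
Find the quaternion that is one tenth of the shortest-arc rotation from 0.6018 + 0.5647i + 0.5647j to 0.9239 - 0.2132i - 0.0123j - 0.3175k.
0.6809 + 0.5044i + 0.5294j - 0.0395k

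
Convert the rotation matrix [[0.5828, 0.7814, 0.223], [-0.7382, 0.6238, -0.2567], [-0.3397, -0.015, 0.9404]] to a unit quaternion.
0.887 + 0.0681i + 0.1586j - 0.4283k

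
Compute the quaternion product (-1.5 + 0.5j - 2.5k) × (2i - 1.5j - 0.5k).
-0.5 - 7i - 2.75j - 0.25k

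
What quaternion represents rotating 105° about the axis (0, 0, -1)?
0.6088 - 0.7934k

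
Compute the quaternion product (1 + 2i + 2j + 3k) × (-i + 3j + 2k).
-10 - 6i - 4j + 10k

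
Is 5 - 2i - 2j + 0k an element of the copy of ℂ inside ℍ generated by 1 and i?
No. The quaternion 5 - 2i - 2j has j-coefficient y = -2 and k-coefficient z = 0, not both zero, so it does not lie in the complex subalgebra spanned by 1 and i.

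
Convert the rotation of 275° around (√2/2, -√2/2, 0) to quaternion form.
-0.7373 + 0.4777i - 0.4777j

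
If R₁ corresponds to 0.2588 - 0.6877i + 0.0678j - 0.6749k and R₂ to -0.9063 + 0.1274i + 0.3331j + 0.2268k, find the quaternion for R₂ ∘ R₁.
-0.0165 + 0.416i - 0.0452j + 0.9081k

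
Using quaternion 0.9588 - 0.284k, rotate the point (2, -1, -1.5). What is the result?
(1.133, -1.928, -1.5)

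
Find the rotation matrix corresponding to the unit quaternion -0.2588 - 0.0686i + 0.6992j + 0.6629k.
[[-0.8566, 0.2472, -0.4529], [-0.439, 0.1117, 0.8915], [0.271, 0.9625, 0.0128]]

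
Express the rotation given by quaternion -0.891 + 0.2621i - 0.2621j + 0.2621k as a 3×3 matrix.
[[0.7252, 0.3297, 0.6045], [-0.6045, 0.7252, 0.3297], [-0.3297, -0.6045, 0.7252]]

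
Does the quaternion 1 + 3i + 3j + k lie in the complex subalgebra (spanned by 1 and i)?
No. The quaternion 1 + 3i + 3j + k has j-coefficient y = 3 and k-coefficient z = 1, not both zero, so it does not lie in the complex subalgebra spanned by 1 and i.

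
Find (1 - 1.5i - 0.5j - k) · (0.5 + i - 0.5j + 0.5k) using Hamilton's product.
2.25 - 0.5i - j + 1.25k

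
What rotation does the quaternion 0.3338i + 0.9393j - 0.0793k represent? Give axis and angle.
axis = (0.3338, 0.9393, -0.0793), θ = π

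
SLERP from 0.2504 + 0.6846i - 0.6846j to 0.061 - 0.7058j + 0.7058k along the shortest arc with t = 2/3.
0.1442 + 0.2705i - 0.7946j + 0.5241k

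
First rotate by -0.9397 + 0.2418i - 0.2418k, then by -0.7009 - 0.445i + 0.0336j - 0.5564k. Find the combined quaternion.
0.6317 + 0.2406i - 0.2737j + 0.6842k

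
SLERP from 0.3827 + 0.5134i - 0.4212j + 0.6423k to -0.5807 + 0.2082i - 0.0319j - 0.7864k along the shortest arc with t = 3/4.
0.5741 - 0.0195i - 0.0951j + 0.813k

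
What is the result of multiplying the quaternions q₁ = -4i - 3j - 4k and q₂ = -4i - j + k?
-15 - 7i + 20j - 8k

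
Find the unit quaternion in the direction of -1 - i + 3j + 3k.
-0.2236 - 0.2236i + 0.6708j + 0.6708k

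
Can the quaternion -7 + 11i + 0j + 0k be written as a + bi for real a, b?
Yes. The quaternion -7 + 11i has j- and k-coefficients y = z = 0, so it lies in the complex subalgebra spanned by 1 and i.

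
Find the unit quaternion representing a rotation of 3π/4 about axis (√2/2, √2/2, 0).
0.3827 + 0.6533i + 0.6533j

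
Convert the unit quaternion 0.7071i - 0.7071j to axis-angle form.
axis = (√2/2, -√2/2, 0), θ = π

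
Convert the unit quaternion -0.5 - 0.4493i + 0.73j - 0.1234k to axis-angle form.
axis = (-0.5188, 0.8429, -0.1425), θ = 4π/3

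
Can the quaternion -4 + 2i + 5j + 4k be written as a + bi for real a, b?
No. The quaternion -4 + 2i + 5j + 4k has j-coefficient y = 5 and k-coefficient z = 4, not both zero, so it does not lie in the complex subalgebra spanned by 1 and i.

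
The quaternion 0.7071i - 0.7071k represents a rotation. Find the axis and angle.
axis = (√2/2, 0, -√2/2), θ = π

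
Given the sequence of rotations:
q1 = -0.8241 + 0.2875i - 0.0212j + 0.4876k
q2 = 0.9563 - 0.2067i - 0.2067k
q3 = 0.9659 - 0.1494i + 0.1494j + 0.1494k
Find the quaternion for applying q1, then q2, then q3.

q2 · q1 = -0.6279 + 0.4409i + 0.0211j + 0.641k
q3 · q2 · q1 = -0.6395 + 0.6123i + 0.0882j + 0.4563k
-0.6395 + 0.6123i + 0.0882j + 0.4563k


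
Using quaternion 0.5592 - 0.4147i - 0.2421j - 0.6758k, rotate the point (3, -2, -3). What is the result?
(-2.874, -3.523, 1.151)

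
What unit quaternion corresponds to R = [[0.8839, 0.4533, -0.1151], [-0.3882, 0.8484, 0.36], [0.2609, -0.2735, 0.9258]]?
0.9563 - 0.1656i - 0.0983j - 0.22k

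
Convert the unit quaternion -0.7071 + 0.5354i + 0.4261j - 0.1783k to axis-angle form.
axis = (0.7572, 0.6026, -0.2522), θ = 3π/2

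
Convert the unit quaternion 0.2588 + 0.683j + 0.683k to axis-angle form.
axis = (0, √2/2, √2/2), θ = 5π/6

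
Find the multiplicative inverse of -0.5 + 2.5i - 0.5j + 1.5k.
-0.0556 - 0.2778i + 0.0556j - 0.1667k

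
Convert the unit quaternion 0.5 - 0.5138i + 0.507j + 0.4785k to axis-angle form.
axis = (-0.5933, 0.5854, 0.5525), θ = 2π/3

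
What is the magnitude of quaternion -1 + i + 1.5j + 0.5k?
2.121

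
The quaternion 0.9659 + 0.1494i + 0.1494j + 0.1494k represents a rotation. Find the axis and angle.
axis = (√3/3, √3/3, √3/3), θ = π/6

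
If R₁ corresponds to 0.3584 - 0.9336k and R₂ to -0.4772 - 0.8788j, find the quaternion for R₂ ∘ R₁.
-0.171 + 0.8204i - 0.315j + 0.4455k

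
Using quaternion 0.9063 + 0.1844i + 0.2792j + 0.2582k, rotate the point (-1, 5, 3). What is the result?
(-0.732, 2.852, 5.131)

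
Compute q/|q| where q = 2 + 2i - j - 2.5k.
0.5121 + 0.5121i - 0.2561j - 0.6402k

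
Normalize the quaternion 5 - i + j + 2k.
0.898 - 0.1796i + 0.1796j + 0.3592k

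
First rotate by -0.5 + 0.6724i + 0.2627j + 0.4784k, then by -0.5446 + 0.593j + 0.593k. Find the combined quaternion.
-0.1672 - 0.2383i - 0.0408j - 0.9558k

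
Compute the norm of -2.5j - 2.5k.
3.536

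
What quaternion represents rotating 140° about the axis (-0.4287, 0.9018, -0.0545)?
0.342 - 0.4028i + 0.8474j - 0.0512k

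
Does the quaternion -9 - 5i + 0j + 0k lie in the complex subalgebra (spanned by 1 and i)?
Yes. The quaternion -9 - 5i has j- and k-coefficients y = z = 0, so it lies in the complex subalgebra spanned by 1 and i.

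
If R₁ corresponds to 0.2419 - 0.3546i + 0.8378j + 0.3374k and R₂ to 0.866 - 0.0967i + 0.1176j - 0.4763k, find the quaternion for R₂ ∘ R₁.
0.2374 + 0.1082i + 0.9555j + 0.1377k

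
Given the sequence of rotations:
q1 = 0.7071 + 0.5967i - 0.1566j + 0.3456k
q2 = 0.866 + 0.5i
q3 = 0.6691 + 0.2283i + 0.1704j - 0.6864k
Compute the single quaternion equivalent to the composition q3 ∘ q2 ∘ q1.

q2 · q1 = 0.314 + 0.8703i - 0.3084j + 0.221k
q3 · q2 · q1 = 0.2157 + 0.48i - 0.8007j - 0.2864k
0.2157 + 0.48i - 0.8007j - 0.2864k


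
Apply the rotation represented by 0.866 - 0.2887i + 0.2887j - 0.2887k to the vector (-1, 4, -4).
(-2, 2, -5)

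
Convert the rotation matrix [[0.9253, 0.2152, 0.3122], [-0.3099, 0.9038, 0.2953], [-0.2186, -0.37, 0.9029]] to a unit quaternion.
0.9659 - 0.1722i + 0.1374j - 0.1359k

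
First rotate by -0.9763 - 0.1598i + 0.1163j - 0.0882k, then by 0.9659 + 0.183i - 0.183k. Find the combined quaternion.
-0.9299 - 0.3117i + 0.1577j + 0.1148k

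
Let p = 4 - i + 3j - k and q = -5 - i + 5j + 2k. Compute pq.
-34 + 12i + 8j + 11k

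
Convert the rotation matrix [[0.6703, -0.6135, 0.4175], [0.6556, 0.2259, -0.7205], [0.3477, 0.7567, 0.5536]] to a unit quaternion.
0.7826 + 0.4719i + 0.0223j + 0.4054k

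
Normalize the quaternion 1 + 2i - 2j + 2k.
0.2774 + 0.5547i - 0.5547j + 0.5547k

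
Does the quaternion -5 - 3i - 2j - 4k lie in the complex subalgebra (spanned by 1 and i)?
No. The quaternion -5 - 3i - 2j - 4k has j-coefficient y = -2 and k-coefficient z = -4, not both zero, so it does not lie in the complex subalgebra spanned by 1 and i.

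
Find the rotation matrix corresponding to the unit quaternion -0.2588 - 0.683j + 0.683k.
[[-0.866, 0.3535, 0.3535], [-0.3535, 0.067, -0.933], [-0.3535, -0.933, 0.067]]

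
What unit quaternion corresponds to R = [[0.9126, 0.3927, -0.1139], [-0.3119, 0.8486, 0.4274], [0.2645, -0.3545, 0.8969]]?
0.9563 - 0.2044i - 0.0989j - 0.1842k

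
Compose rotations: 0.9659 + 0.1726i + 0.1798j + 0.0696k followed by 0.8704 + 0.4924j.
0.7522 + 0.1845i + 0.6321j - 0.0244k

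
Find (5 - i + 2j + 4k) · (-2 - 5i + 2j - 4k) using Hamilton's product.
-3 - 39i - 18j - 20k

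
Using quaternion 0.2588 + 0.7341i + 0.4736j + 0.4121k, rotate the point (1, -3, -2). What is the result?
(-2.935, 2.14, -0.898)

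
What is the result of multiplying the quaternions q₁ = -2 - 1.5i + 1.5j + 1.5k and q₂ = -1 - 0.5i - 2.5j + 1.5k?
2.75 + 8.5i + 5j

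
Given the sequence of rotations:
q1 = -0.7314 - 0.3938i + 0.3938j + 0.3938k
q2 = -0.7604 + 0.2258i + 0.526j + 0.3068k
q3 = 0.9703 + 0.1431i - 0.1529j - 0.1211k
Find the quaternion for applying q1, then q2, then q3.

q2 · q1 = 0.3171 + 0.2206i - 0.8939j - 0.2278k
q3 · q2 · q1 = 0.1119 + 0.186i - 0.91j - 0.3536k
0.1119 + 0.186i - 0.91j - 0.3536k


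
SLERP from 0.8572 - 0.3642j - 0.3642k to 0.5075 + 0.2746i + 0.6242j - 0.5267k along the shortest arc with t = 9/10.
0.5867 + 0.2589i + 0.5426j - 0.5426k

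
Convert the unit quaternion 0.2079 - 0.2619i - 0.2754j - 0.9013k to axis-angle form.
axis = (-0.2678, -0.2816, -0.9214), θ = 156°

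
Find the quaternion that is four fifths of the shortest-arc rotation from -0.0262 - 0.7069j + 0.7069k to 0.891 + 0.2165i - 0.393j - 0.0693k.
0.8004 + 0.1962i - 0.5508j + 0.1318k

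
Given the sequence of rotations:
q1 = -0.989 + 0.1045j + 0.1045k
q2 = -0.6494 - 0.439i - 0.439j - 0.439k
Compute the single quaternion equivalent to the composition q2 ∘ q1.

q2 · q1 = 0.734 + 0.4342i + 0.4122j + 0.3204k
0.734 + 0.4342i + 0.4122j + 0.3204k


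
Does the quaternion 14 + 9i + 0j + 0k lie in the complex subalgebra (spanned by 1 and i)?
Yes. The quaternion 14 + 9i has j- and k-coefficients y = z = 0, so it lies in the complex subalgebra spanned by 1 and i.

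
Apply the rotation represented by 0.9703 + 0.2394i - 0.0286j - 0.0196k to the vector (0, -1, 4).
(-0.284, -2.738, 3.069)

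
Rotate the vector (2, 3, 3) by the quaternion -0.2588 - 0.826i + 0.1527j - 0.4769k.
(1.626, -4.189, 1.346)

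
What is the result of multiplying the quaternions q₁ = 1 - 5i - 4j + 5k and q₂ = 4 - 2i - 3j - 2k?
-8 + i - 39j + 25k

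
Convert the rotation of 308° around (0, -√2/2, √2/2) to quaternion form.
-0.8988 - 0.31j + 0.31k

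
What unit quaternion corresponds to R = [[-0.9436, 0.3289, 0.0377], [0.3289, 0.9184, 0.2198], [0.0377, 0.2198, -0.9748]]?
0.1679i + 0.9794j + 0.1122k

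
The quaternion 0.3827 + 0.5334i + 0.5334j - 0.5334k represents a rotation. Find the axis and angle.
axis = (√3/3, √3/3, -√3/3), θ = 3π/4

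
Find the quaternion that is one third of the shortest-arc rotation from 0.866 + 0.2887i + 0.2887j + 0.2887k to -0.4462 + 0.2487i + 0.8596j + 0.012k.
0.9479 + 0.1242i - 0.1707j + 0.2384k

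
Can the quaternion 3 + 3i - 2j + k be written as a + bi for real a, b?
No. The quaternion 3 + 3i - 2j + k has j-coefficient y = -2 and k-coefficient z = 1, not both zero, so it does not lie in the complex subalgebra spanned by 1 and i.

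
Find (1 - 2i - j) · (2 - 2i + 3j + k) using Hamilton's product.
1 - 7i + 3j - 7k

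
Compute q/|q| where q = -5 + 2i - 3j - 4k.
-0.6804 + 0.2722i - 0.4082j - 0.5443k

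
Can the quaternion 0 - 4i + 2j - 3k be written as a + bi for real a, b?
No. The quaternion -4i + 2j - 3k has j-coefficient y = 2 and k-coefficient z = -3, not both zero, so it does not lie in the complex subalgebra spanned by 1 and i.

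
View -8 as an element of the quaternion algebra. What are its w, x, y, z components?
-8 + 0i + 0j + 0k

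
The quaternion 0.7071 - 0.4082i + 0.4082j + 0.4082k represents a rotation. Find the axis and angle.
axis = (-√3/3, √3/3, √3/3), θ = π/2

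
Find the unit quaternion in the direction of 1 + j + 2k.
0.4082 + 0.4082j + 0.8165k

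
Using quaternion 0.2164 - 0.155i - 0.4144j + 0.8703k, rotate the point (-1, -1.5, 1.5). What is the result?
(0.557, -0.642, 2.186)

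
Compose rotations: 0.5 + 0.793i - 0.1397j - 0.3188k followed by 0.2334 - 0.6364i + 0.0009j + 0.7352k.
0.8559 - 0.0307i + 0.348j + 0.3814k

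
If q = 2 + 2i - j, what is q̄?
2 - 2i + j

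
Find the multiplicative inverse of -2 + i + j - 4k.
-0.0909 - 0.0455i - 0.0455j + 0.1818k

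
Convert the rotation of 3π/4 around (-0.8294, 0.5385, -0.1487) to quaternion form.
0.3827 - 0.7663i + 0.4975j - 0.1374k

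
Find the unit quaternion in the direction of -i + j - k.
-0.5774i + 0.5774j - 0.5774k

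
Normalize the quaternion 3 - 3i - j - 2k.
0.6255 - 0.6255i - 0.2085j - 0.417k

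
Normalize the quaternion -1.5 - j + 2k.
-0.5571 - 0.3714j + 0.7428k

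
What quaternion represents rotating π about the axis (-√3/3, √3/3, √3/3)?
-0.5774i + 0.5774j + 0.5774k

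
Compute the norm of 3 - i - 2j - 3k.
√23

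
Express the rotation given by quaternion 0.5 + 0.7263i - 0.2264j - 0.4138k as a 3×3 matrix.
[[0.555, 0.0849, -0.8275], [-0.7427, -0.3975, -0.5389], [-0.3747, 0.9137, -0.1575]]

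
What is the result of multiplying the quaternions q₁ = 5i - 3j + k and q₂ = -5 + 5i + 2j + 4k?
-23 - 39i + 20k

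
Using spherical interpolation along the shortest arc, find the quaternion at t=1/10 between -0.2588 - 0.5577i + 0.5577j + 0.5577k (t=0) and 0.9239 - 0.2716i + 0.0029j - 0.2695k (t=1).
-0.3744 - 0.4976i + 0.5343j + 0.5716k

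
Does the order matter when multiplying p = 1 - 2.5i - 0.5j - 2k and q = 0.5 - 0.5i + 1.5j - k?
Yes: pq = -2 + 1.75i - 0.25j - 6k ≠ -2 - 5.25i + 2.75j + 2k = qp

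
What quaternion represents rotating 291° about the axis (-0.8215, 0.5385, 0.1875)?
-0.8241 - 0.4653i + 0.305j + 0.1062k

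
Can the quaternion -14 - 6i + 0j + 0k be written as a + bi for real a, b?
Yes. The quaternion -14 - 6i has j- and k-coefficients y = z = 0, so it lies in the complex subalgebra spanned by 1 and i.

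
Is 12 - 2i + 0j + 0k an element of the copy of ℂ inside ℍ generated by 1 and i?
Yes. The quaternion 12 - 2i has j- and k-coefficients y = z = 0, so it lies in the complex subalgebra spanned by 1 and i.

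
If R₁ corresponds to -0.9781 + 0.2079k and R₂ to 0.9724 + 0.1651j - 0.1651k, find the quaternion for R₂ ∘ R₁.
-0.9168 + 0.0343i - 0.1615j + 0.3636k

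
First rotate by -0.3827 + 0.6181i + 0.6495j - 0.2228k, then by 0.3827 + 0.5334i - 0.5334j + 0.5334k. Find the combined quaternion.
-0.0109 - 0.1952i + 0.9012j + 0.3867k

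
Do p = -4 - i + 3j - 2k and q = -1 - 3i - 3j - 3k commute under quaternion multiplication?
No: pq = 4 - 2i + 12j + 26k ≠ 4 + 28i + 6j + 2k = qp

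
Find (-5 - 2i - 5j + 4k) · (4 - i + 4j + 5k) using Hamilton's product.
-22 - 44i - 34j - 22k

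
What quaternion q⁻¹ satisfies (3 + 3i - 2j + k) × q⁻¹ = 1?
0.1304 - 0.1304i + 0.087j - 0.0435k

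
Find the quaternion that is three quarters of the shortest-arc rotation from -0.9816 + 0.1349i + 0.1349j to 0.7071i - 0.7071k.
-0.3555 + 0.684i + 0.0489j - 0.6351k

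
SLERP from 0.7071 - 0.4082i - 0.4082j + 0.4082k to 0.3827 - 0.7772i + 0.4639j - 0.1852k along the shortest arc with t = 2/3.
0.5984 - 0.7784i + 0.1875j + 0.0294k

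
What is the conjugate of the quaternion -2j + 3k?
2j - 3k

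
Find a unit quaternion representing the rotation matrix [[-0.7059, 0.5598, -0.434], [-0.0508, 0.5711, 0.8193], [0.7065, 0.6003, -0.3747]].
-0.3502 + 0.1563i + 0.8142j + 0.4359k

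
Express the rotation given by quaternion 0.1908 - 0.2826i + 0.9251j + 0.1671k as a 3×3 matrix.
[[-0.7675, -0.5866, 0.2586], [-0.4591, 0.7844, 0.417], [-0.4475, 0.2013, -0.8713]]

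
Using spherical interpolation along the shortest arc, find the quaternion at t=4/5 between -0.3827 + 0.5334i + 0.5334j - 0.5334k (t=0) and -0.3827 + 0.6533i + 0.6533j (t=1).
-0.3929 + 0.6454i + 0.6454j - 0.1124k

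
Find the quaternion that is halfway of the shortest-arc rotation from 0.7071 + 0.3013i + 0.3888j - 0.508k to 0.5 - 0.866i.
0.8166 - 0.382i + 0.263j - 0.3436k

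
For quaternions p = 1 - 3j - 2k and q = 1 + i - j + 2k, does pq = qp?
No: pq = 2 - 7i - 6j + 3k ≠ 2 + 9i - 2j - 3k = qp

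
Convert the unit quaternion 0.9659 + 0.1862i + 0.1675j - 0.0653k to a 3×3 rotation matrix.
[[0.9354, 0.1885, 0.2993], [-0.0638, 0.9221, -0.3816], [-0.3479, 0.3378, 0.8745]]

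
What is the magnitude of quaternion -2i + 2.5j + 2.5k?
4.062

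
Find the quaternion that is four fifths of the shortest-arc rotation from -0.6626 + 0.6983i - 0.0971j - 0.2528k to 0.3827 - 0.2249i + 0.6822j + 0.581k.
-0.4734 + 0.3487i - 0.5962j - 0.5466k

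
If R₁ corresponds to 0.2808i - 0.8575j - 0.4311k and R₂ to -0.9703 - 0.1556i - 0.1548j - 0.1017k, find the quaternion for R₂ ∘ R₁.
-0.1329 - 0.2929i + 0.7364j + 0.5952k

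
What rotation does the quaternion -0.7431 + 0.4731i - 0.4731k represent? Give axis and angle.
axis = (√2/2, 0, -√2/2), θ = 276°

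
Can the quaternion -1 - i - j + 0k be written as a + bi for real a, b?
No. The quaternion -1 - i - j has j-coefficient y = -1 and k-coefficient z = 0, not both zero, so it does not lie in the complex subalgebra spanned by 1 and i.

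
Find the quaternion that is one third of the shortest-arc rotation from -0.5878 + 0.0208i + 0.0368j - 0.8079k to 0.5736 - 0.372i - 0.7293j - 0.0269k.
-0.6949 + 0.1723i + 0.3348j - 0.6127k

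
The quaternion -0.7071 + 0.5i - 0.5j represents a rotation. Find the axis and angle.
axis = (√2/2, -√2/2, 0), θ = 3π/2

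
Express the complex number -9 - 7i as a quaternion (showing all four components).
-9 - 7i + 0j + 0k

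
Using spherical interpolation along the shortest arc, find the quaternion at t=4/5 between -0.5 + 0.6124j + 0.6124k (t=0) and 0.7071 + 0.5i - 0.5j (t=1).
-0.7044 - 0.4185i + 0.5564j + 0.1379k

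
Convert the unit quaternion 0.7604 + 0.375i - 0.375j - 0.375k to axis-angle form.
axis = (√3/3, -√3/3, -√3/3), θ = 81°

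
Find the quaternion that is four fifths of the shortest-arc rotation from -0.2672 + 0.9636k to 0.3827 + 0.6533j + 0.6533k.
0.2635 + 0.5581j + 0.7868k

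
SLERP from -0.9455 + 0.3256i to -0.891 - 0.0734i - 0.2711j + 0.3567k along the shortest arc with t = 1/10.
-0.9562 + 0.2888i - 0.0289j + 0.038k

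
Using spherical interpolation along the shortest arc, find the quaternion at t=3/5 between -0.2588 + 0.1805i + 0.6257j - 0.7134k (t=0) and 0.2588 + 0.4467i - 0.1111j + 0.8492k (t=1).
-0.2829 - 0.2101i + 0.3497j - 0.8681k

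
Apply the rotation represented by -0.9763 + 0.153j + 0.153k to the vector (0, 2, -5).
(2.091, 1.672, -4.672)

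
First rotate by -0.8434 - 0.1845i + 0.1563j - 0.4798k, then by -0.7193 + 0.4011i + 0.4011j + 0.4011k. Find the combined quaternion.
0.8104 - 0.4607i - 0.3323j + 0.1435k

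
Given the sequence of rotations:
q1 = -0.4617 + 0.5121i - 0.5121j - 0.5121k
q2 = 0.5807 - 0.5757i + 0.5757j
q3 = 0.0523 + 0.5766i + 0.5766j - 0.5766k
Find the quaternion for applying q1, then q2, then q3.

q2 · q1 = 0.3215 + 0.2684i - 0.858j - 0.2974k
q3 · q2 · q1 = 0.1853 - 0.4668i + 0.1572j - 0.8504k
0.1853 - 0.4668i + 0.1572j - 0.8504k


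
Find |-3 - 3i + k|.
√19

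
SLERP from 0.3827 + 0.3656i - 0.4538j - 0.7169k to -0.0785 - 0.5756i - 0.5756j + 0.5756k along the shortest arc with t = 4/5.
0.1649 + 0.5952i + 0.389j - 0.6836k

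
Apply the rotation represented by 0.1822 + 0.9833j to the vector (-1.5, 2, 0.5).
(1.58, 2, 0.071)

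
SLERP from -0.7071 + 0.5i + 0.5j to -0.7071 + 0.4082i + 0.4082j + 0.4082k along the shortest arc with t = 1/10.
-0.7131 + 0.4948i + 0.4948j + 0.0421k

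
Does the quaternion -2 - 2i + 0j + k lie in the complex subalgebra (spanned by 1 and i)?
No. The quaternion -2 - 2i + k has j-coefficient y = 0 and k-coefficient z = 1, not both zero, so it does not lie in the complex subalgebra spanned by 1 and i.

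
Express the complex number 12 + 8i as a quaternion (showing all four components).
12 + 8i + 0j + 0k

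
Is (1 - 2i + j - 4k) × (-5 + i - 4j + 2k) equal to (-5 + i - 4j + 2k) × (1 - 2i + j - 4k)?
No: pq = 9 - 3i - 9j + 29k ≠ 9 + 25i - 9j + 15k = qp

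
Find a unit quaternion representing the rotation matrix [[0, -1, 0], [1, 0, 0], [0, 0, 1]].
0.7071 + 0.7071k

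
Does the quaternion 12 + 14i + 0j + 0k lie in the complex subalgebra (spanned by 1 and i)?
Yes. The quaternion 12 + 14i has j- and k-coefficients y = z = 0, so it lies in the complex subalgebra spanned by 1 and i.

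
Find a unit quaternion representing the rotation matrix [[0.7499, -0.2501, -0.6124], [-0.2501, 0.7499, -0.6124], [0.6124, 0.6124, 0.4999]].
0.866 + 0.3536i - 0.3536j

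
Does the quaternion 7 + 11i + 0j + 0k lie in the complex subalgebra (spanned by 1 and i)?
Yes. The quaternion 7 + 11i has j- and k-coefficients y = z = 0, so it lies in the complex subalgebra spanned by 1 and i.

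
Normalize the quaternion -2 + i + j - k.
-0.7559 + 0.378i + 0.378j - 0.378k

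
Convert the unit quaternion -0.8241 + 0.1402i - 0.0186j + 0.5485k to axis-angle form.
axis = (0.2475, -0.0328, 0.9683), θ = 291°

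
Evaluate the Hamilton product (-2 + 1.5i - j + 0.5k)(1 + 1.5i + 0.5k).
-4.5 - 2i - j + k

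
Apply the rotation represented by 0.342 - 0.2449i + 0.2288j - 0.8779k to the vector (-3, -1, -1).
(0.863, 3.033, -1.027)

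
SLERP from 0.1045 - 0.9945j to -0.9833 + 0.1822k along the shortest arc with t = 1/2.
0.7325 - 0.6697j - 0.1227k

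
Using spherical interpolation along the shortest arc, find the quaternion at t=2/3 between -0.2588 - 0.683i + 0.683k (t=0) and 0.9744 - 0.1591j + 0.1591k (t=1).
-0.9213 - 0.316i + 0.1309j + 0.1851k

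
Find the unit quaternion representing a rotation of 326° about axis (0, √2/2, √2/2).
-0.9563 + 0.2067j + 0.2067k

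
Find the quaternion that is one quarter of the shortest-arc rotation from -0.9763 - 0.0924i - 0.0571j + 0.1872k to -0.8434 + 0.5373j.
-0.9818 - 0.0716i + 0.0996j + 0.145k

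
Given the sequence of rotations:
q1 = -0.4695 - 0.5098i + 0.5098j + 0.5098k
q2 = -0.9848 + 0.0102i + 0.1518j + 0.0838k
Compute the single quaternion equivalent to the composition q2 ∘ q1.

q2 · q1 = 0.3475 + 0.5319i - 0.6212j - 0.4588k
0.3475 + 0.5319i - 0.6212j - 0.4588k


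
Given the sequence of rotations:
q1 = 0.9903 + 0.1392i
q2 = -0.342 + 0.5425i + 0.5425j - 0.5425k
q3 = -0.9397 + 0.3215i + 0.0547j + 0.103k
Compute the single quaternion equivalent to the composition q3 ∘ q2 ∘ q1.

q2 · q1 = -0.4142 + 0.4896i + 0.4617j - 0.6128k
q3 · q2 · q1 = 0.2697 - 0.6743i - 0.2091j + 0.6548k
0.2697 - 0.6743i - 0.2091j + 0.6548k


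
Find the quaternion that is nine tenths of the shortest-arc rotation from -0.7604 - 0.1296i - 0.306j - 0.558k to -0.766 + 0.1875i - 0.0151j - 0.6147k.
-0.7721 + 0.1564i - 0.0453j - 0.6142k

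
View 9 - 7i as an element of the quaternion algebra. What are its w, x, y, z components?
9 - 7i + 0j + 0k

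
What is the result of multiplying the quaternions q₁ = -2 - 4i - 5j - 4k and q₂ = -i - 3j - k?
-23 - 5i + 6j + 9k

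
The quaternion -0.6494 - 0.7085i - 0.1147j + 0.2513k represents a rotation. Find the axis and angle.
axis = (-0.9317, -0.1508, 0.3305), θ = 261°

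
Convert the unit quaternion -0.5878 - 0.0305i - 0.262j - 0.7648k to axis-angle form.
axis = (-0.0377, -0.3239, -0.9454), θ = 252°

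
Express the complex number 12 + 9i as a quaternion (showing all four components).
12 + 9i + 0j + 0k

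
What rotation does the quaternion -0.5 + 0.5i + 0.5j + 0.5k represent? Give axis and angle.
axis = (√3/3, √3/3, √3/3), θ = 4π/3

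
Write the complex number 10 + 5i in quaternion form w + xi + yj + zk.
10 + 5i + 0j + 0k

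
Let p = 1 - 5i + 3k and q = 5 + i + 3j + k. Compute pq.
7 - 33i + 11j + k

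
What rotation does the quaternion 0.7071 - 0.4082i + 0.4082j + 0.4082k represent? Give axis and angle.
axis = (-√3/3, √3/3, √3/3), θ = π/2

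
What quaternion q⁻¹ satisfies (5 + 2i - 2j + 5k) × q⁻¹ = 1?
0.0862 - 0.0345i + 0.0345j - 0.0862k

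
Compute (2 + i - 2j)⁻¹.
0.2222 - 0.1111i + 0.2222j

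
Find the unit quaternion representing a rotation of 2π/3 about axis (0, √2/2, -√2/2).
0.5 + 0.6124j - 0.6124k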